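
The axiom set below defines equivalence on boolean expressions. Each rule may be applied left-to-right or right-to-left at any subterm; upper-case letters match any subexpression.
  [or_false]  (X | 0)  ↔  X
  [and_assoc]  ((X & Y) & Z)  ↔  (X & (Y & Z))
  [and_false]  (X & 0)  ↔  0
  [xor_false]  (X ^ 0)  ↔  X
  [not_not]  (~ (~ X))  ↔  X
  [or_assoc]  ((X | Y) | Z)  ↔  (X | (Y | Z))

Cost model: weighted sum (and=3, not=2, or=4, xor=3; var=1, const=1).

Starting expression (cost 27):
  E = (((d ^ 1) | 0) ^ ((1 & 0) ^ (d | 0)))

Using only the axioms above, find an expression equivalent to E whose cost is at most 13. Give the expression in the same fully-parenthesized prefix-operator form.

((d ^ 1) ^ (0 ^ d))   [cost 13]

1. [and_false →] (1 & 0)  →  0;  E = (((d ^ 1) | 0) ^ (0 ^ (d | 0)))
2. [or_false →] ((d ^ 1) | 0)  →  (d ^ 1);  E = ((d ^ 1) ^ (0 ^ (d | 0)))
3. [or_false →] (d | 0)  →  d;  cost 13 ≤ 13, done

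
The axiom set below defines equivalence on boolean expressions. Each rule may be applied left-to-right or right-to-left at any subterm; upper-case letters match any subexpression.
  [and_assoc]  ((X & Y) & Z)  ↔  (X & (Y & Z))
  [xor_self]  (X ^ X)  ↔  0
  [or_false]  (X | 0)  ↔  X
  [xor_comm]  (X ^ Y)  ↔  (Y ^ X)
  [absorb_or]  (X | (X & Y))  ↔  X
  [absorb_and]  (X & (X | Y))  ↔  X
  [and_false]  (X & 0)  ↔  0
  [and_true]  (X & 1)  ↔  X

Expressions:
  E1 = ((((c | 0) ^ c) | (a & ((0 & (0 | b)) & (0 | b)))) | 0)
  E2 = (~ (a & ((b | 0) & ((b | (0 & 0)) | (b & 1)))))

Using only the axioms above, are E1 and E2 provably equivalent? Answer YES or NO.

NO

Every axiom is a valid identity, so a rewrite proof would force E1 and E2 to agree under every assignment.
At a=0, b=0, c=0: E1 = 0 but E2 = 1; they differ, so no derivation exists.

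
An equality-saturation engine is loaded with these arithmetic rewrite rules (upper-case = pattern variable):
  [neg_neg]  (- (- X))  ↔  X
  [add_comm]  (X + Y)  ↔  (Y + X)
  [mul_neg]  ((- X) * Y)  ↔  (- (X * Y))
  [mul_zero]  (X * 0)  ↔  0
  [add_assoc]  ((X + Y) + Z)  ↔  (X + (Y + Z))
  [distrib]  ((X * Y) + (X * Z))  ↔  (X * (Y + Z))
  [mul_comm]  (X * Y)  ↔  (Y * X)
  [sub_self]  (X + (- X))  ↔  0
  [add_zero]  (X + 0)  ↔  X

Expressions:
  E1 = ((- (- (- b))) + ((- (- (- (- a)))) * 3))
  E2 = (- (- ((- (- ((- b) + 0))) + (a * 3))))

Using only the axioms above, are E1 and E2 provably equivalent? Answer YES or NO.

(1) (- (- (- (- a))))  =[neg_neg →]=  (- (- a))    ⊢ ((- (- (- b))) + ((- (- a)) * 3))
(2) (- (- a))  =[neg_neg →]=  a    ⊢ ((- (- (- b))) + (a * 3))
(3) (- b)  =[add_zero ←]=  ((- b) + 0)    ⊢ ((- (- ((- b) + 0))) + (a * 3))
(4) ((- (- ((- b) + 0))) + (a * 3))  =[neg_neg ←]=  (- (- ((- (- ((- b) + 0))) + (a * 3))))    ⊢ E2

YES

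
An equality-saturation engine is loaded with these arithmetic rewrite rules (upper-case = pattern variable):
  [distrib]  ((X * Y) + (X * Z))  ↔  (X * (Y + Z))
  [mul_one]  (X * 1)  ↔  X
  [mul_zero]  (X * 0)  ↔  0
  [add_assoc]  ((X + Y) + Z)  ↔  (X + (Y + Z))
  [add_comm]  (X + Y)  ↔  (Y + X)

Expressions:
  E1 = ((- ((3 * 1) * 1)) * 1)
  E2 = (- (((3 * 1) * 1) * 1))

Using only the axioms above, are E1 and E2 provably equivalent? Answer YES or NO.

(1) ((3 * 1) * 1)  =[mul_one →]=  (3 * 1)    ⊢ ((- (3 * 1)) * 1)
(2) (3 * 1)  =[mul_one →]=  3    ⊢ ((- 3) * 1)
(3) ((- 3) * 1)  =[mul_one →]=  (- 3)
(4) 3  =[mul_one ←]=  (3 * 1)    ⊢ (- (3 * 1))
(5) 3  =[mul_one ←]=  (3 * 1)    ⊢ (- ((3 * 1) * 1))
(6) ((3 * 1) * 1)  =[mul_one ←]=  (((3 * 1) * 1) * 1)    ⊢ E2

YES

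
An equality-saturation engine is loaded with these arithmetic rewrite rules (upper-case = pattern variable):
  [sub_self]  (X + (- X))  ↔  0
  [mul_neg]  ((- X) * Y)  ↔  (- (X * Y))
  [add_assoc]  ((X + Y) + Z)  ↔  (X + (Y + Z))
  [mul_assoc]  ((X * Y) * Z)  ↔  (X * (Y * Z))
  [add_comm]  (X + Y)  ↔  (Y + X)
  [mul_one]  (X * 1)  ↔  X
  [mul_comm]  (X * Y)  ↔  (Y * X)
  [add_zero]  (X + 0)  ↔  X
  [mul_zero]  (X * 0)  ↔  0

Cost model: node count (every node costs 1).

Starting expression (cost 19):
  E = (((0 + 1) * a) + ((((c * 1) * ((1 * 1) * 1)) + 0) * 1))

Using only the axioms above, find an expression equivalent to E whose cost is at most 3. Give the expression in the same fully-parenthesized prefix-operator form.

(a + c)   [cost 3]

1. [mul_one →] ((1 * 1) * 1)  →  (1 * 1);  E = (((0 + 1) * a) + ((((c * 1) * (1 * 1)) + 0) * 1))
2. [mul_one →] (1 * 1)  →  1;  E = (((0 + 1) * a) + ((((c * 1) * 1) + 0) * 1))
3. [add_comm →] (0 + 1)  →  (1 + 0);  E = (((1 + 0) * a) + ((((c * 1) * 1) + 0) * 1))
4. [mul_one →] ((c * 1) * 1)  →  (c * 1);  E = (((1 + 0) * a) + (((c * 1) + 0) * 1))
5. [add_zero →] ((c * 1) + 0)  →  (c * 1);  E = (((1 + 0) * a) + ((c * 1) * 1))
6. [add_zero →] (1 + 0)  →  1;  E = ((1 * a) + ((c * 1) * 1))
7. [mul_comm →] (1 * a)  →  (a * 1);  E = ((a * 1) + ((c * 1) * 1))
8. [mul_one →] (a * 1)  →  a;  E = (a + ((c * 1) * 1))
9. [mul_one →] (c * 1)  →  c;  E = (a + (c * 1))
10. [mul_one →] (c * 1)  →  c;  cost 3 ≤ 3, done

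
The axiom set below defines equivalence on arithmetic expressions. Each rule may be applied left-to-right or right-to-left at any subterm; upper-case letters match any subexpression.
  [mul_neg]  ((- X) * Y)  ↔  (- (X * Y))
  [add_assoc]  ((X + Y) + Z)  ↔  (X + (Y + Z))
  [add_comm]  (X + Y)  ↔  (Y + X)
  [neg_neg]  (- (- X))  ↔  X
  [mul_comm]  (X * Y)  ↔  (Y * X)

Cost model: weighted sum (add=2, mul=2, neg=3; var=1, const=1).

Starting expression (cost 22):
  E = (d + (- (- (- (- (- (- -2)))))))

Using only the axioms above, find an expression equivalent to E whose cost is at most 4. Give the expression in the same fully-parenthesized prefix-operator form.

(d + -2)   [cost 4]

(1) (- (- (- (- -2))))  =[neg_neg →]=  (- (- -2))    ⊢ (d + (- (- (- (- -2)))))
(2) (- (- (- -2)))  =[neg_neg →]=  (- -2)    ⊢ (d + (- (- -2)))
(3) (- (- -2))  =[neg_neg →]=  -2    ⊢ cost 4, within 4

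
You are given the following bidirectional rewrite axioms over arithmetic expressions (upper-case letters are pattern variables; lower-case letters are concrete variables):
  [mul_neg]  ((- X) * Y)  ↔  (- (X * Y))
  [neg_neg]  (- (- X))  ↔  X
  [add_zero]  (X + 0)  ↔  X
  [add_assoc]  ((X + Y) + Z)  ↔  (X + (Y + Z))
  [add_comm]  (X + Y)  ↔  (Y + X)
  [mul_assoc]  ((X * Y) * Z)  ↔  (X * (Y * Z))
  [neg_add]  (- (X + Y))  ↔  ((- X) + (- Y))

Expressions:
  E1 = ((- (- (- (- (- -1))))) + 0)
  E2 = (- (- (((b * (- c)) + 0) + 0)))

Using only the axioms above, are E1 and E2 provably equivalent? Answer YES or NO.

NO

All listed rules preserve value, hence provable equivalence implies equal values everywhere; look for a separating assignment.
b=0, c=0 gives E1 ↦ 1, E2 ↦ 0; values differ ⇒ not provably equivalent.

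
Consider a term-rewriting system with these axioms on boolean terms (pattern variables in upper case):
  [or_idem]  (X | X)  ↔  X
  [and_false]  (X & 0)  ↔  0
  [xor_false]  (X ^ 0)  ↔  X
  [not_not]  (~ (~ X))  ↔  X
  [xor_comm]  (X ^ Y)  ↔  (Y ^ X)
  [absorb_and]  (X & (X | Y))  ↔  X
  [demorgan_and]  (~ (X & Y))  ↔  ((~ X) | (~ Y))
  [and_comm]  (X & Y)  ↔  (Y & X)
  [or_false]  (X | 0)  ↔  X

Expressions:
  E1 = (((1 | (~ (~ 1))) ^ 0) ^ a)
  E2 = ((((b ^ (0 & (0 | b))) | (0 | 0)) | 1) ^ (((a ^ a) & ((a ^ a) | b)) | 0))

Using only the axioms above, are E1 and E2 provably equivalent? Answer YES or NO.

NO

The axioms are sound identities: if E1 ↔* E2 then E1 and E2 evaluate identically under any assignment.
Under a=1, b=0: E1 evaluates to 0, E2 to 1. Distinct ⇒ no rewrite sequence connects them.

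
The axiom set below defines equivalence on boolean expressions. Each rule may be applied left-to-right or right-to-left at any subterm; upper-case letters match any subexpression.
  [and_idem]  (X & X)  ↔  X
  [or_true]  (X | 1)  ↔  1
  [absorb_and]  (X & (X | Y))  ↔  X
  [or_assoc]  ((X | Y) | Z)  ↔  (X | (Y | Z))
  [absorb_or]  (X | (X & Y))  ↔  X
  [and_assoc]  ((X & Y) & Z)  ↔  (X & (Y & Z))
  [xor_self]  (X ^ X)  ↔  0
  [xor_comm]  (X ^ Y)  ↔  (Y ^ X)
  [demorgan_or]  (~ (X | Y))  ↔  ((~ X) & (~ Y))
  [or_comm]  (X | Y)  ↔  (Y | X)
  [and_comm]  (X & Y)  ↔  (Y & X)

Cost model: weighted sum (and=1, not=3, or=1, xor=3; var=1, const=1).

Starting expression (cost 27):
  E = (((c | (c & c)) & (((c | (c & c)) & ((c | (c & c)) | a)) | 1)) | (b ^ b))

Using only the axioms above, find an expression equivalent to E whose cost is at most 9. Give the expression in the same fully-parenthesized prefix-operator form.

step 1: absorb_and (→) rewrites ((c | (c & c)) & ((c | (c & c)) | a)) into (c | (c & c)), now (((c | (c & c)) & ((c | (c & c)) | 1)) | (b ^ b))
step 2: absorb_and (→) rewrites ((c | (c & c)) & ((c | (c & c)) | 1)) into (c | (c & c)), now ((c | (c & c)) | (b ^ b))
step 3: and_idem (→) rewrites (c & c) into c, reaching cost 9 (bound 9)

((c | c) | (b ^ b))   [cost 9]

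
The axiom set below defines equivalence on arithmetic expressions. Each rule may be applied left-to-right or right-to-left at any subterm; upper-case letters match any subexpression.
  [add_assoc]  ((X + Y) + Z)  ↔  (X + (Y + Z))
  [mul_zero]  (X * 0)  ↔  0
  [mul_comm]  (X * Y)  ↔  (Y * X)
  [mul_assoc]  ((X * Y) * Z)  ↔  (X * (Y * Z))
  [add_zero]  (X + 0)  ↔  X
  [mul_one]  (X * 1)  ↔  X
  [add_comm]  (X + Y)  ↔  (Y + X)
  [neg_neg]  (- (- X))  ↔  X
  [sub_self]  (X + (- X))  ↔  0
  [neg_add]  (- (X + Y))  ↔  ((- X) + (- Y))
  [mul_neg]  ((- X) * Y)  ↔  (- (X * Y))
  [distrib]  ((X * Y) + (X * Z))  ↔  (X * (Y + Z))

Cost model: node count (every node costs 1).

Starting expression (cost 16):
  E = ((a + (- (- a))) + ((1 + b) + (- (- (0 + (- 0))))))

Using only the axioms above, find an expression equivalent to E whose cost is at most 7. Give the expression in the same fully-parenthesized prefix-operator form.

((a + a) + (1 + b))   [cost 7]

(1) (- (- (0 + (- 0))))  =[neg_neg →]=  (0 + (- 0))    ⊢ ((a + (- (- a))) + ((1 + b) + (0 + (- 0))))
(2) (0 + (- 0))  =[sub_self →]=  0    ⊢ ((a + (- (- a))) + ((1 + b) + 0))
(3) (- (- a))  =[neg_neg →]=  a    ⊢ ((a + a) + ((1 + b) + 0))
(4) ((1 + b) + 0)  =[add_zero →]=  (1 + b)    ⊢ cost 7, within 7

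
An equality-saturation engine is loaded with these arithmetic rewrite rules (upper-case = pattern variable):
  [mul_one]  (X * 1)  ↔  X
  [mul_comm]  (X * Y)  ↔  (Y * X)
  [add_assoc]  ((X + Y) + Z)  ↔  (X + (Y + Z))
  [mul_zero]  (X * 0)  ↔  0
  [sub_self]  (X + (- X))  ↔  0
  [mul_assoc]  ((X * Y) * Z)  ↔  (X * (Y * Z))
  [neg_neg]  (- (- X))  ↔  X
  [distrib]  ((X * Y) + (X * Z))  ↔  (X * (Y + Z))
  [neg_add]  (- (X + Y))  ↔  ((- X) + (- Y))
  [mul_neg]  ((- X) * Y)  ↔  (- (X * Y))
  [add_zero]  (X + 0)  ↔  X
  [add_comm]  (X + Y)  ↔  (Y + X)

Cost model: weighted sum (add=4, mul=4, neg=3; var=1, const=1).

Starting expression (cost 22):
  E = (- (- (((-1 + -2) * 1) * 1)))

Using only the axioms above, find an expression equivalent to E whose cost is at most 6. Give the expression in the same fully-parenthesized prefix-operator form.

(-1 + -2)   [cost 6]

(1) ((-1 + -2) * 1)  =[mul_one →]=  (-1 + -2)    ⊢ (- (- ((-1 + -2) * 1)))
(2) (- (- ((-1 + -2) * 1)))  =[neg_neg →]=  ((-1 + -2) * 1)
(3) ((-1 + -2) * 1)  =[mul_one →]=  (-1 + -2)    ⊢ cost 6, within 6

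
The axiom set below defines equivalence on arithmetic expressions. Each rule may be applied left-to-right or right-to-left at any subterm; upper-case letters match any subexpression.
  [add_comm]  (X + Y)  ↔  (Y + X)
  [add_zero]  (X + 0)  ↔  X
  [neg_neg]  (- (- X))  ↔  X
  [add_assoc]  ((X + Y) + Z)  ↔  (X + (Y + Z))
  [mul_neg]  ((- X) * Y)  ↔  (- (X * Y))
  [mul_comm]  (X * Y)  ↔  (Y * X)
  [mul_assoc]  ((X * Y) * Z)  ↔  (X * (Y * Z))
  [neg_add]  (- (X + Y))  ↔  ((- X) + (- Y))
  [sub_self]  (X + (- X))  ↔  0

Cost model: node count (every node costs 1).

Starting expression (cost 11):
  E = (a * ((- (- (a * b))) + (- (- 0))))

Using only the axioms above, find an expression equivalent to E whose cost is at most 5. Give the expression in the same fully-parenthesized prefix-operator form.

1. [neg_neg →] (- (- 0))  →  0;  E = (a * ((- (- (a * b))) + 0))
2. [neg_neg →] (- (- (a * b)))  →  (a * b);  E = (a * ((a * b) + 0))
3. [add_zero →] ((a * b) + 0)  →  (a * b);  cost 5 ≤ 5, done

(a * (a * b))   [cost 5]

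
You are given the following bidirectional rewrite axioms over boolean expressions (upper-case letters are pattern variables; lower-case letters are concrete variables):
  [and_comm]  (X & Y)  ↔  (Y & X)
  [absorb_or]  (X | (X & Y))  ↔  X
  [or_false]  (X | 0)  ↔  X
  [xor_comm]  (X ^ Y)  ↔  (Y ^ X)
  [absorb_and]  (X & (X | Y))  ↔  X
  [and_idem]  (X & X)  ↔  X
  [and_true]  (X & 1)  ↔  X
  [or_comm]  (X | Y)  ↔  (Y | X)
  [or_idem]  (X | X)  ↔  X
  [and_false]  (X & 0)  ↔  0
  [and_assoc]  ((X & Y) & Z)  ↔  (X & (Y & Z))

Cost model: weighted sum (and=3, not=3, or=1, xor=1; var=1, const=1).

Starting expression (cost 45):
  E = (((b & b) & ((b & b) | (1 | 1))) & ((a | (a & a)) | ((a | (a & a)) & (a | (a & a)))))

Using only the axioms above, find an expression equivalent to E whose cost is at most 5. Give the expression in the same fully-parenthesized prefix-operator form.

(1) ((a | (a & a)) & (a | (a & a)))  =[and_idem →]=  (a | (a & a))    ⊢ (((b & b) & ((b & b) | (1 | 1))) & ((a | (a & a)) | (a | (a & a))))
(2) (1 | 1)  =[or_idem →]=  1    ⊢ (((b & b) & ((b & b) | 1)) & ((a | (a & a)) | (a | (a & a))))
(3) ((b & b) & ((b & b) | 1))  =[absorb_and →]=  (b & b)    ⊢ ((b & b) & ((a | (a & a)) | (a | (a & a))))
(4) ((a | (a & a)) | (a | (a & a)))  =[or_idem →]=  (a | (a & a))    ⊢ ((b & b) & (a | (a & a)))
(5) (a | (a & a))  =[absorb_or →]=  a    ⊢ ((b & b) & a)
(6) (b & b)  =[and_idem →]=  b    ⊢ cost 5, within 5

(b & a)   [cost 5]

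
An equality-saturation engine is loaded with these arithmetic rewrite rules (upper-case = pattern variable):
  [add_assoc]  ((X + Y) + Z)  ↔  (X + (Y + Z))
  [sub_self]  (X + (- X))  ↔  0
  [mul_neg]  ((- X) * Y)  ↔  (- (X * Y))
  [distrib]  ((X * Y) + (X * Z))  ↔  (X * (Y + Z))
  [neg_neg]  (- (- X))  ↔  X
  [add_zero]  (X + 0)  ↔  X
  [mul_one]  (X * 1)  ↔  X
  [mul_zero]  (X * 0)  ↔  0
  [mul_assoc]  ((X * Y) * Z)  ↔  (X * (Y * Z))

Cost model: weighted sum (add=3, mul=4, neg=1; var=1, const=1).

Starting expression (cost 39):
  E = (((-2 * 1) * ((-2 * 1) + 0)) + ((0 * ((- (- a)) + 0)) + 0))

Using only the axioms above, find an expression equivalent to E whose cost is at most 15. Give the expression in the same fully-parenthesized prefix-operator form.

((-2 * -2) + (0 * a))   [cost 15]

(1) (- (- a))  =[neg_neg →]=  a    ⊢ (((-2 * 1) * ((-2 * 1) + 0)) + ((0 * (a + 0)) + 0))
(2) (-2 * 1)  =[mul_one →]=  -2    ⊢ ((-2 * ((-2 * 1) + 0)) + ((0 * (a + 0)) + 0))
(3) (a + 0)  =[add_zero →]=  a    ⊢ ((-2 * ((-2 * 1) + 0)) + ((0 * a) + 0))
(4) ((0 * a) + 0)  =[add_zero →]=  (0 * a)    ⊢ ((-2 * ((-2 * 1) + 0)) + (0 * a))
(5) ((-2 * 1) + 0)  =[add_zero →]=  (-2 * 1)    ⊢ ((-2 * (-2 * 1)) + (0 * a))
(6) (-2 * 1)  =[mul_one →]=  -2    ⊢ cost 15, within 15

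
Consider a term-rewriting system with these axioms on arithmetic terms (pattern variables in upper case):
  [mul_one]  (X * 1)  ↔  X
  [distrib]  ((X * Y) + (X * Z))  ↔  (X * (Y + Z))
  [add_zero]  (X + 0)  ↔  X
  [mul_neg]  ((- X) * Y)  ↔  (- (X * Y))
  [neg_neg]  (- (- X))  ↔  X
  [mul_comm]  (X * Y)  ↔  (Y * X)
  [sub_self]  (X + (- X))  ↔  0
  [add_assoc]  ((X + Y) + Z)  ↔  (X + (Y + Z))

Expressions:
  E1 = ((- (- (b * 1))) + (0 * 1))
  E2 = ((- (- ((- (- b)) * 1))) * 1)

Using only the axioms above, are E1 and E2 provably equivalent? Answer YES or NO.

step 1: mul_one (→) rewrites (0 * 1) into 0, now ((- (- (b * 1))) + 0)
step 2: mul_one (→) rewrites (b * 1) into b, now ((- (- b)) + 0)
step 3: add_zero (→) rewrites ((- (- b)) + 0) into (- (- b))
step 4: mul_one (←) rewrites (- (- b)) into ((- (- b)) * 1)
step 5: neg_neg (←) rewrites b into (- (- b)), now ((- (- (- (- b)))) * 1)
step 6: mul_one (←) rewrites (- (- b)) into ((- (- b)) * 1), which is E2

YES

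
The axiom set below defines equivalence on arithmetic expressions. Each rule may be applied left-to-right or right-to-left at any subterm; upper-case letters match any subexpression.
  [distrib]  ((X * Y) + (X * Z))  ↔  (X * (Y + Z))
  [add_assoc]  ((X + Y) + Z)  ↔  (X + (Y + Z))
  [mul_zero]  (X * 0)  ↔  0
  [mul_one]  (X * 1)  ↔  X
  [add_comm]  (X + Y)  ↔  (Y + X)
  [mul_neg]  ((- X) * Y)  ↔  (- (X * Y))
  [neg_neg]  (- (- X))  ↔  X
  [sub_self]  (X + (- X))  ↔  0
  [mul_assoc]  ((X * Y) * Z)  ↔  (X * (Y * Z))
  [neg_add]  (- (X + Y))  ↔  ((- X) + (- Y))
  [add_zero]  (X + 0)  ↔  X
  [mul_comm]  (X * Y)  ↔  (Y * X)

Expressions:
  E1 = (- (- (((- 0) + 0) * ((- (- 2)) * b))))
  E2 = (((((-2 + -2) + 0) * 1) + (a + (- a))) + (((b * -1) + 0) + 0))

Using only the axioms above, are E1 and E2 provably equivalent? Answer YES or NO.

NO

All listed rules preserve value, hence provable equivalence implies equal values everywhere; look for a separating assignment.
a=0, b=0 gives E1 ↦ 0, E2 ↦ -4; values differ ⇒ not provably equivalent.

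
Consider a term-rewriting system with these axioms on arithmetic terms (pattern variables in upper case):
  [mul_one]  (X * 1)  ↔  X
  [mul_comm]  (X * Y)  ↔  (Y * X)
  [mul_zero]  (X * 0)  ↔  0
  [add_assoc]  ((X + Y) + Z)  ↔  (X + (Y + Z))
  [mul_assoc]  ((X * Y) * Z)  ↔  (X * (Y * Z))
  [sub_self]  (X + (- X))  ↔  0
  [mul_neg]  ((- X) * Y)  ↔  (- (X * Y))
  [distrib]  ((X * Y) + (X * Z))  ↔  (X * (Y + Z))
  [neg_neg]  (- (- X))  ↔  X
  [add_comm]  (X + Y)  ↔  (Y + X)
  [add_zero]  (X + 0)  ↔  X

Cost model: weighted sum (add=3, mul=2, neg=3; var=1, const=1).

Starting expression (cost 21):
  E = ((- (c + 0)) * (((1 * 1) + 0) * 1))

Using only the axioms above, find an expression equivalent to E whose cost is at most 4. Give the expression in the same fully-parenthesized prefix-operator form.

(1) (1 * 1)  =[mul_one →]=  1    ⊢ ((- (c + 0)) * ((1 + 0) * 1))
(2) ((1 + 0) * 1)  =[mul_one →]=  (1 + 0)    ⊢ ((- (c + 0)) * (1 + 0))
(3) (c + 0)  =[add_zero →]=  c    ⊢ ((- c) * (1 + 0))
(4) (1 + 0)  =[add_zero →]=  1    ⊢ ((- c) * 1)
(5) ((- c) * 1)  =[mul_one →]=  (- c)    ⊢ cost 4, within 4

(- c)   [cost 4]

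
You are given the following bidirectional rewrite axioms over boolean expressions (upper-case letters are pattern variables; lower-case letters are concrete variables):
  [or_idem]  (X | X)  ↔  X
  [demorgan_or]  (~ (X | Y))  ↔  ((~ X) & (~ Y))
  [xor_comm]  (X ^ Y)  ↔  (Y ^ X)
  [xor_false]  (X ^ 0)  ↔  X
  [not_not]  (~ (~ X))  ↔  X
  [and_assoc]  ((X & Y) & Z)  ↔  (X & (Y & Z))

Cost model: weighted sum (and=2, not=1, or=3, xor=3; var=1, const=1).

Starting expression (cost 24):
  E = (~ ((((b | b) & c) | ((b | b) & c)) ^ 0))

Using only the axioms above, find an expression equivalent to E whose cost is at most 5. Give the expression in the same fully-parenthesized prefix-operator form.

(~ (b & c))   [cost 5]

1. [or_idem →] (((b | b) & c) | ((b | b) & c))  →  ((b | b) & c);  E = (~ (((b | b) & c) ^ 0))
2. [xor_false →] (((b | b) & c) ^ 0)  →  ((b | b) & c);  E = (~ ((b | b) & c))
3. [or_idem →] (b | b)  →  b;  cost 5 ≤ 5, done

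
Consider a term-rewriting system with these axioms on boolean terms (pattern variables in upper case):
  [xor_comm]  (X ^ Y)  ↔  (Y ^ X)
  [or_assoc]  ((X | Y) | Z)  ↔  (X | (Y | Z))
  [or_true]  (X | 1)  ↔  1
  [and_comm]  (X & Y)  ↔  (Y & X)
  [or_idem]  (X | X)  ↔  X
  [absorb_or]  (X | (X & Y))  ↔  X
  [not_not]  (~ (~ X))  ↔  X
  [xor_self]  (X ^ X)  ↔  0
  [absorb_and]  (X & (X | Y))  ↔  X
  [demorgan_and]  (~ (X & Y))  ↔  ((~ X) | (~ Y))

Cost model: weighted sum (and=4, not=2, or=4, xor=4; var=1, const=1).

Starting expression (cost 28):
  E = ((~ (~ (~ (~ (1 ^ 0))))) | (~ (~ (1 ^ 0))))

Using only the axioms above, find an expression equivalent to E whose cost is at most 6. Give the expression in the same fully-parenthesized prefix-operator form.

step 1: not_not (→) rewrites (~ (~ (1 ^ 0))) into (1 ^ 0), now ((~ (~ (1 ^ 0))) | (~ (~ (1 ^ 0))))
step 2: or_idem (→) rewrites ((~ (~ (1 ^ 0))) | (~ (~ (1 ^ 0)))) into (~ (~ (1 ^ 0)))
step 3: not_not (→) rewrites (~ (~ (1 ^ 0))) into (1 ^ 0), reaching cost 6 (bound 6)

(1 ^ 0)   [cost 6]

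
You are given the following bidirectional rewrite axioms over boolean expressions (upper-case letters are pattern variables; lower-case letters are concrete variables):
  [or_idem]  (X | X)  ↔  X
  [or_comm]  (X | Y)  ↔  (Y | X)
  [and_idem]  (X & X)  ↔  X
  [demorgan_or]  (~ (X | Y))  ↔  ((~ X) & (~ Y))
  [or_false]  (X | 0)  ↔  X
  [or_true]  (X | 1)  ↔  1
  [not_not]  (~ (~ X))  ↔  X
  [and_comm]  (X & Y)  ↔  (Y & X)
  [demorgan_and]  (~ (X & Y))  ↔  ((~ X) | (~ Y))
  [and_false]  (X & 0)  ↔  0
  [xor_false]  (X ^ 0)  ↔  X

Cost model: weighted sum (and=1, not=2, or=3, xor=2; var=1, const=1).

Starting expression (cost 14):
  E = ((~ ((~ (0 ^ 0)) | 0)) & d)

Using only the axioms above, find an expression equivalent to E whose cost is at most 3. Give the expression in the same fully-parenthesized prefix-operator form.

(0 & d)   [cost 3]

step 1: or_false (→) rewrites ((~ (0 ^ 0)) | 0) into (~ (0 ^ 0)), now ((~ (~ (0 ^ 0))) & d)
step 2: not_not (→) rewrites (~ (~ (0 ^ 0))) into (0 ^ 0), now ((0 ^ 0) & d)
step 3: xor_false (→) rewrites (0 ^ 0) into 0, reaching cost 3 (bound 3)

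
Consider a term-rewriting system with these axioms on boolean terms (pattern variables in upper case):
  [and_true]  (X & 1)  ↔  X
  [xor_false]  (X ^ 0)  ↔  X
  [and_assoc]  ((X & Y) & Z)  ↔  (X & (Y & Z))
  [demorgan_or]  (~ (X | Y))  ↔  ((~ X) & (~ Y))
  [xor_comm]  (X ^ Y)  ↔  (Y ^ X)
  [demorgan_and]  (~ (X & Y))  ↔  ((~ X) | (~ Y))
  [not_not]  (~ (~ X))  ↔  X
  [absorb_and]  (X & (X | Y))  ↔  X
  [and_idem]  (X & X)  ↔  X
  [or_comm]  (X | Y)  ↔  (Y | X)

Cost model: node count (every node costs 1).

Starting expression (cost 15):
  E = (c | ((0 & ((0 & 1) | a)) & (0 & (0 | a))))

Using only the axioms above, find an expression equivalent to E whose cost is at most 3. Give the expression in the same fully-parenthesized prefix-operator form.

(1) (0 & 1)  =[and_true →]=  0    ⊢ (c | ((0 & (0 | a)) & (0 & (0 | a))))
(2) ((0 & (0 | a)) & (0 & (0 | a)))  =[and_idem →]=  (0 & (0 | a))    ⊢ (c | (0 & (0 | a)))
(3) (0 & (0 | a))  =[absorb_and →]=  0    ⊢ cost 3, within 3

(c | 0)   [cost 3]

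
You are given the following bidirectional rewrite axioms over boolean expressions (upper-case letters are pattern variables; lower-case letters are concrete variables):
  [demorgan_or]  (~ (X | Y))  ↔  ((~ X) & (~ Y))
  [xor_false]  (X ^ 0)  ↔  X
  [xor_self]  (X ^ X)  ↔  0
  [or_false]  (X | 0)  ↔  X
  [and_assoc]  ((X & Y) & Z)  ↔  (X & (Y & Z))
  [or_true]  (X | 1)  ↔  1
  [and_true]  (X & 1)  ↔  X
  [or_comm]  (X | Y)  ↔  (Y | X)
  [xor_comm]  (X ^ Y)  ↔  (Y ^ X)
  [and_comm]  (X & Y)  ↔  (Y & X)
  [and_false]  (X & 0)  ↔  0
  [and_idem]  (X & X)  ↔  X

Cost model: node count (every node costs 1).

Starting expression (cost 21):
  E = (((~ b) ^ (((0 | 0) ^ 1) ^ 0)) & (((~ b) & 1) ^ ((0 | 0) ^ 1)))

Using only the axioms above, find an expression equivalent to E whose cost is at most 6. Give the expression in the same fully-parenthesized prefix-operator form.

((~ b) ^ (0 ^ 1))   [cost 6]

(1) (((0 | 0) ^ 1) ^ 0)  =[xor_false →]=  ((0 | 0) ^ 1)    ⊢ (((~ b) ^ ((0 | 0) ^ 1)) & (((~ b) & 1) ^ ((0 | 0) ^ 1)))
(2) ((~ b) & 1)  =[and_true →]=  (~ b)    ⊢ (((~ b) ^ ((0 | 0) ^ 1)) & ((~ b) ^ ((0 | 0) ^ 1)))
(3) (((~ b) ^ ((0 | 0) ^ 1)) & ((~ b) ^ ((0 | 0) ^ 1)))  =[and_idem →]=  ((~ b) ^ ((0 | 0) ^ 1))
(4) (0 | 0)  =[or_false →]=  0    ⊢ cost 6, within 6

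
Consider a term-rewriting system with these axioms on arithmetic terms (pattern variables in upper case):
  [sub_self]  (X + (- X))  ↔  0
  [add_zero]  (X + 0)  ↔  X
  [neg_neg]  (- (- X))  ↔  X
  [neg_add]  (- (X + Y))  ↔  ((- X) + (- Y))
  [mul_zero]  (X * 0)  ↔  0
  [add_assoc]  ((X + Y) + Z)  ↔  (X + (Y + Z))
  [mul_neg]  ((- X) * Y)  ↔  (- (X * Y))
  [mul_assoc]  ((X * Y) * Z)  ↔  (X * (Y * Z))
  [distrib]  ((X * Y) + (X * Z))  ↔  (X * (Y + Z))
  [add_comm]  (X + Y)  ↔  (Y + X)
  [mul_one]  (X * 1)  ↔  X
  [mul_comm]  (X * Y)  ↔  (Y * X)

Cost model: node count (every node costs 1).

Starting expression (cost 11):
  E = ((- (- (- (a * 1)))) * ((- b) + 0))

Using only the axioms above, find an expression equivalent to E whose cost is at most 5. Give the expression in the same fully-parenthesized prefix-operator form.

(1) ((- b) + 0)  =[add_zero →]=  (- b)    ⊢ ((- (- (- (a * 1)))) * (- b))
(2) (- (- (- (a * 1))))  =[neg_neg →]=  (- (a * 1))    ⊢ ((- (a * 1)) * (- b))
(3) (a * 1)  =[mul_one →]=  a    ⊢ cost 5, within 5

((- a) * (- b))   [cost 5]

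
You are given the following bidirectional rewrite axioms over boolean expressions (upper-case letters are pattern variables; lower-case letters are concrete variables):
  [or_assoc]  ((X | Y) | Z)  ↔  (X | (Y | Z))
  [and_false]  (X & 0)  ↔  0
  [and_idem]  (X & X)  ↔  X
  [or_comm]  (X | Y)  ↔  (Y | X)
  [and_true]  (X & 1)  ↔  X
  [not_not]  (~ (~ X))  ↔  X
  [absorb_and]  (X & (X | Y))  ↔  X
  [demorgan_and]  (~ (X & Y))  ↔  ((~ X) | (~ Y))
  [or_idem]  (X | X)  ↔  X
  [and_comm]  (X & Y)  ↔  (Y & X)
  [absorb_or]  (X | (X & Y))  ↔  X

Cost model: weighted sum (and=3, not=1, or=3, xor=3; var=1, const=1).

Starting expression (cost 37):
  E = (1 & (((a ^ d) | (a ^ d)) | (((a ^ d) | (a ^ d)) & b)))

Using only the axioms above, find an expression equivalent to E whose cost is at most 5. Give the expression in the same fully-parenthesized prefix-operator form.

step 1: absorb_or (→) rewrites (((a ^ d) | (a ^ d)) | (((a ^ d) | (a ^ d)) & b)) into ((a ^ d) | (a ^ d)), now (1 & ((a ^ d) | (a ^ d)))
step 2: or_idem (→) rewrites ((a ^ d) | (a ^ d)) into (a ^ d), now (1 & (a ^ d))
step 3: and_comm (→) rewrites (1 & (a ^ d)) into ((a ^ d) & 1)
step 4: and_true (→) rewrites ((a ^ d) & 1) into (a ^ d), reaching cost 5 (bound 5)

(a ^ d)   [cost 5]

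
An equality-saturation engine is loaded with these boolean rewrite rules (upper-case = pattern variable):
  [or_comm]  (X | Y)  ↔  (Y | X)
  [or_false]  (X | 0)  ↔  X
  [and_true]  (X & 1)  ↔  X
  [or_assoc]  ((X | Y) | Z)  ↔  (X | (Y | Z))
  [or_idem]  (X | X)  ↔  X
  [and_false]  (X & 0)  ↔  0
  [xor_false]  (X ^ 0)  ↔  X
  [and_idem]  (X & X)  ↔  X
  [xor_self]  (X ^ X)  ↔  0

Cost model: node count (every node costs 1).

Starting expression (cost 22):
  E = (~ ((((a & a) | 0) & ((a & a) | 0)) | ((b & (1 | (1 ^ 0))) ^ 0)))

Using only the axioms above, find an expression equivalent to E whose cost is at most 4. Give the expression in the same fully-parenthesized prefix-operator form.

(~ (a | b))   [cost 4]

step 1: xor_false (→) rewrites (1 ^ 0) into 1, now (~ ((((a & a) | 0) & ((a & a) | 0)) | ((b & (1 | 1)) ^ 0)))
step 2: or_idem (→) rewrites (1 | 1) into 1, now (~ ((((a & a) | 0) & ((a & a) | 0)) | ((b & 1) ^ 0)))
step 3: and_true (→) rewrites (b & 1) into b, now (~ ((((a & a) | 0) & ((a & a) | 0)) | (b ^ 0)))
step 4: and_idem (→) rewrites (((a & a) | 0) & ((a & a) | 0)) into ((a & a) | 0), now (~ (((a & a) | 0) | (b ^ 0)))
step 5: or_false (→) rewrites ((a & a) | 0) into (a & a), now (~ ((a & a) | (b ^ 0)))
step 6: xor_false (→) rewrites (b ^ 0) into b, now (~ ((a & a) | b))
step 7: and_idem (→) rewrites (a & a) into a, reaching cost 4 (bound 4)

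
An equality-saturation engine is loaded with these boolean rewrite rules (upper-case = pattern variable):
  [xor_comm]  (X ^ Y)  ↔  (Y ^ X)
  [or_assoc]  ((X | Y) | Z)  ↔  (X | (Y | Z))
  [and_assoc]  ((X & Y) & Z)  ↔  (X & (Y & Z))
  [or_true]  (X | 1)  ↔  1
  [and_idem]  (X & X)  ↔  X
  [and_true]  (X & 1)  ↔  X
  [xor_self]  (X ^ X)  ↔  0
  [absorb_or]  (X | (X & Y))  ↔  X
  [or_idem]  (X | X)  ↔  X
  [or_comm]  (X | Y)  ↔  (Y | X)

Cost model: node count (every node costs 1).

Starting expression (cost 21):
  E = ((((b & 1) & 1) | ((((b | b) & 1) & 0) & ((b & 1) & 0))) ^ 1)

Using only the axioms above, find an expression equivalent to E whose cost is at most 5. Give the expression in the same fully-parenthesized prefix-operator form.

step 1: or_idem (→) rewrites (b | b) into b, now ((((b & 1) & 1) | (((b & 1) & 0) & ((b & 1) & 0))) ^ 1)
step 2: and_idem (→) rewrites (((b & 1) & 0) & ((b & 1) & 0)) into ((b & 1) & 0), now ((((b & 1) & 1) | ((b & 1) & 0)) ^ 1)
step 3: and_true (→) rewrites (b & 1) into b, now (((b & 1) | ((b & 1) & 0)) ^ 1)
step 4: absorb_or (→) rewrites ((b & 1) | ((b & 1) & 0)) into (b & 1), reaching cost 5 (bound 5)

((b & 1) ^ 1)   [cost 5]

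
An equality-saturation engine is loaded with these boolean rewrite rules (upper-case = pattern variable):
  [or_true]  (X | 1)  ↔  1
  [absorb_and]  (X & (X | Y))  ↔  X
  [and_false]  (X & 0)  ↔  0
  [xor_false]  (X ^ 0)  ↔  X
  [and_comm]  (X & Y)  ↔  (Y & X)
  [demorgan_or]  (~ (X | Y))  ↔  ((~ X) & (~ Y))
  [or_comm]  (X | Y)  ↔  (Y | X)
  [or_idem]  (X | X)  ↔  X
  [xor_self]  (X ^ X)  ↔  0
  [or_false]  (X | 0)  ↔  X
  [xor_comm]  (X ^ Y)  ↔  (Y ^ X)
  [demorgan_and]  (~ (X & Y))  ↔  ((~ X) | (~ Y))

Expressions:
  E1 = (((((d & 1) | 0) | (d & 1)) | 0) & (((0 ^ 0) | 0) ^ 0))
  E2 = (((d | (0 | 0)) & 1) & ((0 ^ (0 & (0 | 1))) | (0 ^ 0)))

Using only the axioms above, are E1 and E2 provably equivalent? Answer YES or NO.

step 1: or_false (→) rewrites ((d & 1) | 0) into (d & 1), now ((((d & 1) | (d & 1)) | 0) & (((0 ^ 0) | 0) ^ 0))
step 2: xor_self (→) rewrites (0 ^ 0) into 0, now ((((d & 1) | (d & 1)) | 0) & ((0 | 0) ^ 0))
step 3: or_idem (→) rewrites (0 | 0) into 0, now ((((d & 1) | (d & 1)) | 0) & (0 ^ 0))
step 4: or_idem (→) rewrites ((d & 1) | (d & 1)) into (d & 1), now (((d & 1) | 0) & (0 ^ 0))
step 5: or_false (→) rewrites ((d & 1) | 0) into (d & 1), now ((d & 1) & (0 ^ 0))
step 6: or_false (←) rewrites d into (d | 0), now (((d | 0) & 1) & (0 ^ 0))
step 7: or_idem (←) rewrites (0 ^ 0) into ((0 ^ 0) | (0 ^ 0)), now (((d | 0) & 1) & ((0 ^ 0) | (0 ^ 0)))
step 8: or_false (←) rewrites 0 into (0 | 0), now (((d | (0 | 0)) & 1) & ((0 ^ 0) | (0 ^ 0)))
step 9: absorb_and (←) rewrites 0 into (0 & (0 | 1)), which is E2

YES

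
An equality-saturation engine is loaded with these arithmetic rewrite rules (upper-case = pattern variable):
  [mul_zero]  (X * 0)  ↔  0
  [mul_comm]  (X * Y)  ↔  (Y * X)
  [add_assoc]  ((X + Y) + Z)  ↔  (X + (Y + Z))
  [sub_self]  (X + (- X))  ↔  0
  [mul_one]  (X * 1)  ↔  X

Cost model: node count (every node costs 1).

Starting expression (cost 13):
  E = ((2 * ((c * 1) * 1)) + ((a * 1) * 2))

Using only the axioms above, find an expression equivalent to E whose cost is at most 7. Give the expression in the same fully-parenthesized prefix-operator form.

1. [mul_one →] (c * 1)  →  c;  E = ((2 * (c * 1)) + ((a * 1) * 2))
2. [mul_one →] (c * 1)  →  c;  E = ((2 * c) + ((a * 1) * 2))
3. [mul_one →] (a * 1)  →  a;  cost 7 ≤ 7, done

((2 * c) + (a * 2))   [cost 7]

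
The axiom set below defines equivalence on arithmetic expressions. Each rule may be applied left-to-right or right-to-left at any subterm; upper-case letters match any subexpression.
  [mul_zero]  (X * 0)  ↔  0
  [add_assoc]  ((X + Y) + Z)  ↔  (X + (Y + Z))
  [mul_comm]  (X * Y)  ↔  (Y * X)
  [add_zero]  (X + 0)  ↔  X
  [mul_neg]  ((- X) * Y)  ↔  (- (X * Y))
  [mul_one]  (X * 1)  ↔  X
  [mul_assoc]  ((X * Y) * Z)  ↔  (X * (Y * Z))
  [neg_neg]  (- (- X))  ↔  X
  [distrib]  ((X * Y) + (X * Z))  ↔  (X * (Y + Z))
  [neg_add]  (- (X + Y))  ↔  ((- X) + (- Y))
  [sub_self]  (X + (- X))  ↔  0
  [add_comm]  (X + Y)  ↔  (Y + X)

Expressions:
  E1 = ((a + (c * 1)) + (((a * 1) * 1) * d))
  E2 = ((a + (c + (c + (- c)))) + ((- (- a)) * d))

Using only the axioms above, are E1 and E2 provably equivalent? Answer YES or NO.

YES

(1) (a * 1)  =[mul_one →]=  a    ⊢ ((a + (c * 1)) + ((a * 1) * d))
(2) (a * 1)  =[mul_one →]=  a    ⊢ ((a + (c * 1)) + (a * d))
(3) (c * 1)  =[mul_one →]=  c    ⊢ ((a + c) + (a * d))
(4) c  =[add_zero ←]=  (c + 0)    ⊢ ((a + (c + 0)) + (a * d))
(5) a  =[neg_neg ←]=  (- (- a))    ⊢ ((a + (c + 0)) + ((- (- a)) * d))
(6) 0  =[sub_self ←]=  (c + (- c))    ⊢ E2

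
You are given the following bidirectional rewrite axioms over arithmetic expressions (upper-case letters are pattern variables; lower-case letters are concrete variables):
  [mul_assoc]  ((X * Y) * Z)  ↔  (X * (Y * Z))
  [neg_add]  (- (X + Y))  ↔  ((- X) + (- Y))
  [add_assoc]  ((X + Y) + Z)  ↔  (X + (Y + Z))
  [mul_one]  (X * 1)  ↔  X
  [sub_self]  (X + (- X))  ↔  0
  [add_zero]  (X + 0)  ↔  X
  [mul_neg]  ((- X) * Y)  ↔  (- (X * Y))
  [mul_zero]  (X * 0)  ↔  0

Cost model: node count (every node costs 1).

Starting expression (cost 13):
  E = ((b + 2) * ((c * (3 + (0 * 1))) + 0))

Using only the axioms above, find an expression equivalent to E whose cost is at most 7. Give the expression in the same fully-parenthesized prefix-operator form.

((b + 2) * (c * 3))   [cost 7]

1. [add_zero →] ((c * (3 + (0 * 1))) + 0)  →  (c * (3 + (0 * 1)));  E = ((b + 2) * (c * (3 + (0 * 1))))
2. [mul_one →] (0 * 1)  →  0;  E = ((b + 2) * (c * (3 + 0)))
3. [add_zero →] (3 + 0)  →  3;  cost 7 ≤ 7, done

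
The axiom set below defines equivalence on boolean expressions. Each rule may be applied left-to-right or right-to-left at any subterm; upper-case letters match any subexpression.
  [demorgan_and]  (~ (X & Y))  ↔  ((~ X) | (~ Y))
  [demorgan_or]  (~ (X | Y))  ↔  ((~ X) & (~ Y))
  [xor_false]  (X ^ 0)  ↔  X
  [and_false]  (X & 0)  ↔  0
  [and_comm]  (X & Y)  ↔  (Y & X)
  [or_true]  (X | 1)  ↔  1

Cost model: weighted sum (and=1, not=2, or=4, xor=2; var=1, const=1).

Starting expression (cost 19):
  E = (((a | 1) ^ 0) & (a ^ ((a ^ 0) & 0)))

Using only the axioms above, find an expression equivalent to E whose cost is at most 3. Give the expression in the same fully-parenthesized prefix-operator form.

(1 & a)   [cost 3]

1. [xor_false →] (a ^ 0)  →  a;  E = (((a | 1) ^ 0) & (a ^ (a & 0)))
2. [and_false →] (a & 0)  →  0;  E = (((a | 1) ^ 0) & (a ^ 0))
3. [xor_false →] (a ^ 0)  →  a;  E = (((a | 1) ^ 0) & a)
4. [xor_false →] ((a | 1) ^ 0)  →  (a | 1);  E = ((a | 1) & a)
5. [or_true →] (a | 1)  →  1;  cost 3 ≤ 3, done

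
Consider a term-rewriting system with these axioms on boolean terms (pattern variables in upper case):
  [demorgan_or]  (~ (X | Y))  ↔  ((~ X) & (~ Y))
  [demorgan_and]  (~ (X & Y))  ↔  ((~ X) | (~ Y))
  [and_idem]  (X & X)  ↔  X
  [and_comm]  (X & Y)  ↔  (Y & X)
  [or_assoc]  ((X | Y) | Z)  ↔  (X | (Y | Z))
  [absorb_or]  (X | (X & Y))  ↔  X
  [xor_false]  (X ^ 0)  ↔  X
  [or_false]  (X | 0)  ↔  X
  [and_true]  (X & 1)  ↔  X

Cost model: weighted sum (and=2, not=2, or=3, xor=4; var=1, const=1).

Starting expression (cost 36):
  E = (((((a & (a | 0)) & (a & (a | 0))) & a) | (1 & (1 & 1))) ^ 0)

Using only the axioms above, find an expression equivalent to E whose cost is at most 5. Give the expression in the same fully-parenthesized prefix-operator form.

(a | 1)   [cost 5]

(1) (((((a & (a | 0)) & (a & (a | 0))) & a) | (1 & (1 & 1))) ^ 0)  =[xor_false →]=  ((((a & (a | 0)) & (a & (a | 0))) & a) | (1 & (1 & 1)))
(2) ((a & (a | 0)) & (a & (a | 0)))  =[and_idem →]=  (a & (a | 0))    ⊢ (((a & (a | 0)) & a) | (1 & (1 & 1)))
(3) (a | 0)  =[or_false →]=  a    ⊢ (((a & a) & a) | (1 & (1 & 1)))
(4) (a & a)  =[and_idem →]=  a    ⊢ ((a & a) | (1 & (1 & 1)))
(5) (1 & 1)  =[and_true →]=  1    ⊢ ((a & a) | (1 & 1))
(6) (1 & 1)  =[and_true →]=  1    ⊢ ((a & a) | 1)
(7) (a & a)  =[and_idem →]=  a    ⊢ cost 5, within 5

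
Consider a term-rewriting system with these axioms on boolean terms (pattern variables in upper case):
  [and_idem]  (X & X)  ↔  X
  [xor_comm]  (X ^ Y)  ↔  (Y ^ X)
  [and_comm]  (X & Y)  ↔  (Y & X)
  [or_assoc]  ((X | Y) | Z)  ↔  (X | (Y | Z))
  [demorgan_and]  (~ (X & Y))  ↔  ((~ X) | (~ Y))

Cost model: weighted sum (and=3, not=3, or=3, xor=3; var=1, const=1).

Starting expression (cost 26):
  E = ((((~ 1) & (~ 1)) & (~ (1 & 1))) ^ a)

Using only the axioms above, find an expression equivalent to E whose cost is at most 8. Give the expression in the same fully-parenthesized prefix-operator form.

step 1: and_idem (→) rewrites (1 & 1) into 1, now ((((~ 1) & (~ 1)) & (~ 1)) ^ a)
step 2: and_idem (→) rewrites ((~ 1) & (~ 1)) into (~ 1), now (((~ 1) & (~ 1)) ^ a)
step 3: and_idem (→) rewrites ((~ 1) & (~ 1)) into (~ 1), reaching cost 8 (bound 8)

((~ 1) ^ a)   [cost 8]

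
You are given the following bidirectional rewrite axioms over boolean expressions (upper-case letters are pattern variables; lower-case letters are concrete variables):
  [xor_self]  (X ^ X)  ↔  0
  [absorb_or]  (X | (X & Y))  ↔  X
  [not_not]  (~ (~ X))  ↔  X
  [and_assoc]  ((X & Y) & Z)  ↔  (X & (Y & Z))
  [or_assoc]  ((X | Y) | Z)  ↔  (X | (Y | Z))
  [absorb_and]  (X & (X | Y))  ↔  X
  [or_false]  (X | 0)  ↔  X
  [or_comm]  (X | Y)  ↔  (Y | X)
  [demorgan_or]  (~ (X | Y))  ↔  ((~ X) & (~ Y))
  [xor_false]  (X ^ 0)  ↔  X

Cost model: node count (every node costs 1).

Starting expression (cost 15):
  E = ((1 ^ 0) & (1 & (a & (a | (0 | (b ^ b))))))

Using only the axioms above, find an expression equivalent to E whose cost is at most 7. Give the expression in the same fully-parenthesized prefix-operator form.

1. [xor_self →] (b ^ b)  →  0;  E = ((1 ^ 0) & (1 & (a & (a | (0 | 0)))))
2. [or_false →] (0 | 0)  →  0;  E = ((1 ^ 0) & (1 & (a & (a | 0))))
3. [absorb_and →] (a & (a | 0))  →  a;  cost 7 ≤ 7, done

((1 ^ 0) & (1 & a))   [cost 7]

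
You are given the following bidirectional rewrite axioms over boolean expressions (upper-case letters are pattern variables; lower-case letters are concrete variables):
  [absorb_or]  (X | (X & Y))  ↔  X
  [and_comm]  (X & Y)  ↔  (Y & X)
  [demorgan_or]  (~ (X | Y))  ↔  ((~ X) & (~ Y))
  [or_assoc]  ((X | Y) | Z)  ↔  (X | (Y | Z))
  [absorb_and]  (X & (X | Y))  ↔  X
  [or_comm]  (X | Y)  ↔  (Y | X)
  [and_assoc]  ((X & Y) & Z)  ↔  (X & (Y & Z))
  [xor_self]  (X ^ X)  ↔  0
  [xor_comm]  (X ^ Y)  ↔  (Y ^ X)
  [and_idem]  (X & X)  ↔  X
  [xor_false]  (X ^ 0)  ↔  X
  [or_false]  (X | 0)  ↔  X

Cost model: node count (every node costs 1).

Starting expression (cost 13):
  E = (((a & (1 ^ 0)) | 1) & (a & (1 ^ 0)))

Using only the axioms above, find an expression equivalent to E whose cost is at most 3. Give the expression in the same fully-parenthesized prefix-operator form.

(1) (((a & (1 ^ 0)) | 1) & (a & (1 ^ 0)))  =[and_comm →]=  ((a & (1 ^ 0)) & ((a & (1 ^ 0)) | 1))
(2) ((a & (1 ^ 0)) & ((a & (1 ^ 0)) | 1))  =[absorb_and →]=  (a & (1 ^ 0))
(3) (1 ^ 0)  =[xor_false →]=  1    ⊢ cost 3, within 3

(a & 1)   [cost 3]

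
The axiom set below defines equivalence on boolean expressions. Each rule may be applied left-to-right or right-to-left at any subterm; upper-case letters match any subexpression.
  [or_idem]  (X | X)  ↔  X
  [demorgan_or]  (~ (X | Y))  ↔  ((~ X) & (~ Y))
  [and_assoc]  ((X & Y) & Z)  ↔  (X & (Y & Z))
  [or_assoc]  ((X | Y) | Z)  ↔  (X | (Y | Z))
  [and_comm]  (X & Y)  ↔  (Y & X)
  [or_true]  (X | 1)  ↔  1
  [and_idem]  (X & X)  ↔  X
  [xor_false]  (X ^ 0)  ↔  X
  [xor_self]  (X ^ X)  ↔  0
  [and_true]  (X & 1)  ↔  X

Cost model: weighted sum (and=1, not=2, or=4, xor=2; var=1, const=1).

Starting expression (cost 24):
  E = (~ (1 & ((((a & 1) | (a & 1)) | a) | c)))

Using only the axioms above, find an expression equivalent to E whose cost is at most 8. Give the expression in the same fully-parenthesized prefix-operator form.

(1) ((a & 1) | (a & 1))  =[or_idem →]=  (a & 1)    ⊢ (~ (1 & (((a & 1) | a) | c)))
(2) (a & 1)  =[and_true →]=  a    ⊢ (~ (1 & ((a | a) | c)))
(3) (a | a)  =[or_idem →]=  a    ⊢ (~ (1 & (a | c)))
(4) (1 & (a | c))  =[and_comm →]=  ((a | c) & 1)    ⊢ (~ ((a | c) & 1))
(5) ((a | c) & 1)  =[and_true →]=  (a | c)    ⊢ cost 8, within 8

(~ (a | c))   [cost 8]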